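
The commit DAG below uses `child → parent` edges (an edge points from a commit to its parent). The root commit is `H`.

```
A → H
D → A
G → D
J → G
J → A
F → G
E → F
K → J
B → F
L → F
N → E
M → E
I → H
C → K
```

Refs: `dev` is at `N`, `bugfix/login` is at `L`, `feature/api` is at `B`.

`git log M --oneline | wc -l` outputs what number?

7

Walking parent pointers from M: reachable set = {A, D, E, F, G, H, M}.
That is 7 commits.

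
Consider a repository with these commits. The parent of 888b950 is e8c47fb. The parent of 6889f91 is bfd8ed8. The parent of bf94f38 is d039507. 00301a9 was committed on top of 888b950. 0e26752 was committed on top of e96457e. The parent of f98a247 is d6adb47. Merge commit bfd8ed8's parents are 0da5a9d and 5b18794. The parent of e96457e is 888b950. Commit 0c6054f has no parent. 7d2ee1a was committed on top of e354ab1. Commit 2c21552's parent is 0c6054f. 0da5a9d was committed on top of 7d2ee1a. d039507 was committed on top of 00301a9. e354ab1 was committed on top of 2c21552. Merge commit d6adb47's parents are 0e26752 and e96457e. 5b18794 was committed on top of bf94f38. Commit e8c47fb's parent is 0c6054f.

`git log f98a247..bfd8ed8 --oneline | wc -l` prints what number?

9

Reachable from bfd8ed8: {00301a9, 0c6054f, 0da5a9d, 2c21552, 5b18794, 7d2ee1a, 888b950, bf94f38, bfd8ed8, d039507, e354ab1, e8c47fb}.
Reachable from f98a247: {0c6054f, 0e26752, 888b950, d6adb47, e8c47fb, e96457e, f98a247}.
In bfd8ed8's history but not f98a247's: {00301a9, 0da5a9d, 2c21552, 5b18794, 7d2ee1a, bf94f38, bfd8ed8, d039507, e354ab1} — 9 commits.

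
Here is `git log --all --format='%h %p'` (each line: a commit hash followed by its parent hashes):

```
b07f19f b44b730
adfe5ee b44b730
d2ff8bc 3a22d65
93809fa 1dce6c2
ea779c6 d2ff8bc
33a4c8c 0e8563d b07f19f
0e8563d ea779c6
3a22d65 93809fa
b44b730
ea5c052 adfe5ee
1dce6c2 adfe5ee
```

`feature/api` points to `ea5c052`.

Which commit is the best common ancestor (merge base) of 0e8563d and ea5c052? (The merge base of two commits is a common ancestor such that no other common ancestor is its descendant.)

adfe5ee

Ancestors of 0e8563d: {0e8563d, 1dce6c2, 3a22d65, 93809fa, adfe5ee, b44b730, d2ff8bc, ea779c6}.
Ancestors of ea5c052: {adfe5ee, b44b730, ea5c052}.
Common ancestors: {adfe5ee, b44b730}.
Among these, adfe5ee is not an ancestor of any other common ancestor — it is the merge base.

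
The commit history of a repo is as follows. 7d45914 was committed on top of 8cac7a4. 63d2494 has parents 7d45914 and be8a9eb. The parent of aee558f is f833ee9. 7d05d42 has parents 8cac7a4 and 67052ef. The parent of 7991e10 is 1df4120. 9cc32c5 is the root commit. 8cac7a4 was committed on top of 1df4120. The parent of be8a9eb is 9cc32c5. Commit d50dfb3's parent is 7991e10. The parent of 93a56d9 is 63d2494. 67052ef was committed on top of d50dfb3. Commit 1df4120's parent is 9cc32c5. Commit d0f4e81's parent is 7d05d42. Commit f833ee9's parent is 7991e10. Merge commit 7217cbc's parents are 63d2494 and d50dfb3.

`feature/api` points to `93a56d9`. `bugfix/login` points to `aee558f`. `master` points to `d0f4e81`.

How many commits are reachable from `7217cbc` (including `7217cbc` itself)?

Walking parent pointers from 7217cbc: reachable set = {1df4120, 63d2494, 7217cbc, 7991e10, 7d45914, 8cac7a4, 9cc32c5, be8a9eb, d50dfb3}.
That is 9 commits.

9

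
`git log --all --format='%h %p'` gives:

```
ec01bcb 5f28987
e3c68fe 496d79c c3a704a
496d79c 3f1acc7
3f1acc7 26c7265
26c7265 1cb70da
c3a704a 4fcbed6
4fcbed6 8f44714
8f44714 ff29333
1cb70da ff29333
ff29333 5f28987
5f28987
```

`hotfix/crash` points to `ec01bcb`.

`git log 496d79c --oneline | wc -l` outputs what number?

6

Walking parent pointers from 496d79c: reachable set = {1cb70da, 26c7265, 3f1acc7, 496d79c, 5f28987, ff29333}.
That is 6 commits.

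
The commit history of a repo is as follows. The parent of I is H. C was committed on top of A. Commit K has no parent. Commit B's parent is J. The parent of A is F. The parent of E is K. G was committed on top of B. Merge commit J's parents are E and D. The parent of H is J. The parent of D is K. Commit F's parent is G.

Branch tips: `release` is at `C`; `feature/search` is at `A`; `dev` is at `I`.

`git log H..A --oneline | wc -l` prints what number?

4

Reachable from A: {A, B, D, E, F, G, J, K}.
Reachable from H: {D, E, H, J, K}.
In A's history but not H's: {A, B, F, G} — 4 commits.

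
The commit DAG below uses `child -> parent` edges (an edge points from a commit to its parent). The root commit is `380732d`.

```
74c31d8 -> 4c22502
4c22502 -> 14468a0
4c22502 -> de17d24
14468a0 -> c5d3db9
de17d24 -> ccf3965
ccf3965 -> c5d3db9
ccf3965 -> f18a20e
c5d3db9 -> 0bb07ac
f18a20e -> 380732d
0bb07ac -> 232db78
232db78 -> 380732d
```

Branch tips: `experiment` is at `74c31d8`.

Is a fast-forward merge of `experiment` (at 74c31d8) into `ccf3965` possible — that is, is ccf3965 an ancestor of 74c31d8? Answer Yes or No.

Yes

A fast-forward from ccf3965 to 74c31d8 is possible iff ccf3965 is an ancestor of 74c31d8.
Ancestors of 74c31d8: {0bb07ac, 14468a0, 232db78, 380732d, 4c22502, 74c31d8, c5d3db9, ccf3965, de17d24, f18a20e}.
ccf3965 is among them, so fast-forward is possible.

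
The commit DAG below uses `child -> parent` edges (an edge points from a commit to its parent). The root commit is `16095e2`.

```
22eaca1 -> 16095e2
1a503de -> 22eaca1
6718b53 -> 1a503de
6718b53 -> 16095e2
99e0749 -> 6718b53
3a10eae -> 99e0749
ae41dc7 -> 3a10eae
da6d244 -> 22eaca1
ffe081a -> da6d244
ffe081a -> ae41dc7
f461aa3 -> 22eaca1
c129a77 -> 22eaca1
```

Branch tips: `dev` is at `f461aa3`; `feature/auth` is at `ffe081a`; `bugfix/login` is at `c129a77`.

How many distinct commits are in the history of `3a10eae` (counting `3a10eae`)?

6

Walking parent pointers from 3a10eae: reachable set = {16095e2, 1a503de, 22eaca1, 3a10eae, 6718b53, 99e0749}.
That is 6 commits.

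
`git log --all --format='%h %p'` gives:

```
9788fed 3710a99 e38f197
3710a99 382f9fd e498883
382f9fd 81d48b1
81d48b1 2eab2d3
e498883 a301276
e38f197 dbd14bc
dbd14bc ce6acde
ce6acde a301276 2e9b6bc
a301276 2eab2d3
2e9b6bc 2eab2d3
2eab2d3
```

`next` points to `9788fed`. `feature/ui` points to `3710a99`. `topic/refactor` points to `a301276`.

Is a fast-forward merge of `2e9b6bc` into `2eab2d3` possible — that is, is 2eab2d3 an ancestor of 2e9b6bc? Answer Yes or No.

A fast-forward from 2eab2d3 to 2e9b6bc is possible iff 2eab2d3 is an ancestor of 2e9b6bc.
Ancestors of 2e9b6bc: {2e9b6bc, 2eab2d3}.
2eab2d3 is among them, so fast-forward is possible.

Yes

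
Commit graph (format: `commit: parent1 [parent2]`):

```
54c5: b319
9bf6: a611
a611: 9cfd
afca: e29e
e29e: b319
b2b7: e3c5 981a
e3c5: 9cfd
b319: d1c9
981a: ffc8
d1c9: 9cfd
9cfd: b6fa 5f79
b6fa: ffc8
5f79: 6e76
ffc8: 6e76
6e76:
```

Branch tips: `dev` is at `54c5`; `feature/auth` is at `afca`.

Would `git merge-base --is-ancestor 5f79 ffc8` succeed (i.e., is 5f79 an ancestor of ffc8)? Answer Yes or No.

Ancestors of ffc8: {6e76, ffc8}.
5f79 is not in that set, so it is not an ancestor of ffc8.

No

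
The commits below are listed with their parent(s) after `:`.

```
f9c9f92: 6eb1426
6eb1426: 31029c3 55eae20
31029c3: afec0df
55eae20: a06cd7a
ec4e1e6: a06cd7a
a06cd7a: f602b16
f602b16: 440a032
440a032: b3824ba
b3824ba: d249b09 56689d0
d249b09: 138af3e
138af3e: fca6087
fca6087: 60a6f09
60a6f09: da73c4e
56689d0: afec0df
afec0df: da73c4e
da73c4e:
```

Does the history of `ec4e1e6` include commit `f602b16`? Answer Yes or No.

Ancestors of ec4e1e6 (commits reachable by following parents): {138af3e, 440a032, 56689d0, 60a6f09, a06cd7a, afec0df, b3824ba, d249b09, da73c4e, ec4e1e6, f602b16, fca6087}.
f602b16 is in that set, so it is an ancestor of ec4e1e6.

Yes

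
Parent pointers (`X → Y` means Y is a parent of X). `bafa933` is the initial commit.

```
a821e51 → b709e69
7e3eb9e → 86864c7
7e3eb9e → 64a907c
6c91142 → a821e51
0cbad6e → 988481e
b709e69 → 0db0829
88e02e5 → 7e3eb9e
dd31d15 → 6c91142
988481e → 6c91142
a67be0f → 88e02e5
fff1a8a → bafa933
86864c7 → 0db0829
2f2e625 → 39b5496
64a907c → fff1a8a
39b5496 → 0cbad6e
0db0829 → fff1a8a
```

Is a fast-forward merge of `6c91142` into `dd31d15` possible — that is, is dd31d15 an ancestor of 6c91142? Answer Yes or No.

A fast-forward from dd31d15 to 6c91142 is possible iff dd31d15 is an ancestor of 6c91142.
Ancestors of 6c91142: {0db0829, 6c91142, a821e51, b709e69, bafa933, fff1a8a}.
dd31d15 is not among them, so fast-forward is not possible.

No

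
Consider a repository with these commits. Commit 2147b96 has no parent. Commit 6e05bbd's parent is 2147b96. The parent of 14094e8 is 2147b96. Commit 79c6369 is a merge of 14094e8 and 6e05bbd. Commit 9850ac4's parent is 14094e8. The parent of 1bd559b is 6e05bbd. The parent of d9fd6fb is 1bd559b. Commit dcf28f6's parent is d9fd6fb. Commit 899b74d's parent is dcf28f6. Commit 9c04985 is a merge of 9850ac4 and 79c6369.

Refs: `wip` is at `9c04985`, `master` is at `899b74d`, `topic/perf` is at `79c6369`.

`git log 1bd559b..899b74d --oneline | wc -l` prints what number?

Reachable from 899b74d: {1bd559b, 2147b96, 6e05bbd, 899b74d, d9fd6fb, dcf28f6}.
Reachable from 1bd559b: {1bd559b, 2147b96, 6e05bbd}.
In 899b74d's history but not 1bd559b's: {899b74d, d9fd6fb, dcf28f6} — 3 commits.

3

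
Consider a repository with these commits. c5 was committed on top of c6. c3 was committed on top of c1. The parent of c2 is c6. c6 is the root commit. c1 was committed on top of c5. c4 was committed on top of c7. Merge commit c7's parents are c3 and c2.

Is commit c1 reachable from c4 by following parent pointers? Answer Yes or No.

Yes

Ancestors of c4 (commits reachable by following parents): {c1, c2, c3, c4, c5, c6, c7}.
c1 is in that set, so it is an ancestor of c4.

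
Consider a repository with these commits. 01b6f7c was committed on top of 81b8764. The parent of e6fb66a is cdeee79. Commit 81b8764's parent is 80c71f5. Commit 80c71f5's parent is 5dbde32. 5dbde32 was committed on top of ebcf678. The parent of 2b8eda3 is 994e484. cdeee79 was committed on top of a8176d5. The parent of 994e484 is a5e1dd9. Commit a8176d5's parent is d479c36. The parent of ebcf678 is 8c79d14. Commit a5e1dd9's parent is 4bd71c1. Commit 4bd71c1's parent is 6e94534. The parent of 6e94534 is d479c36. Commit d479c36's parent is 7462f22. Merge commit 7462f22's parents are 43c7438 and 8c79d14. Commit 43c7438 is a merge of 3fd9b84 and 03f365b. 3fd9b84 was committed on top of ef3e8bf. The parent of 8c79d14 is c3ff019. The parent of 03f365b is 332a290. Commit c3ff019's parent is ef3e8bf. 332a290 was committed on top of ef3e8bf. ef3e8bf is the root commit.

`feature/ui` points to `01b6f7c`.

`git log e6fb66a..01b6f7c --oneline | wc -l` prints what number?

5

Reachable from 01b6f7c: {01b6f7c, 5dbde32, 80c71f5, 81b8764, 8c79d14, c3ff019, ebcf678, ef3e8bf}.
Reachable from e6fb66a: {03f365b, 332a290, 3fd9b84, 43c7438, 7462f22, 8c79d14, a8176d5, c3ff019, cdeee79, d479c36, e6fb66a, ef3e8bf}.
In 01b6f7c's history but not e6fb66a's: {01b6f7c, 5dbde32, 80c71f5, 81b8764, ebcf678} — 5 commits.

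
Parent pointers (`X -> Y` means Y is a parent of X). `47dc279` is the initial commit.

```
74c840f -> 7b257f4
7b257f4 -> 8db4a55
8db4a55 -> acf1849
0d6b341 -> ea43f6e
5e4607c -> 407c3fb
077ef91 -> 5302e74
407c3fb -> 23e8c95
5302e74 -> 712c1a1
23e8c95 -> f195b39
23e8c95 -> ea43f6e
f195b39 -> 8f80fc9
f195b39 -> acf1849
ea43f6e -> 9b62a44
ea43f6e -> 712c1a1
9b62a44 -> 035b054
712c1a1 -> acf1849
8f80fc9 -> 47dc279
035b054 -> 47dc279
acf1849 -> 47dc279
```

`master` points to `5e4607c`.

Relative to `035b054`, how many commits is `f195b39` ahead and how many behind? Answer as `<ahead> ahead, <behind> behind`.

3 ahead, 1 behind

Reachable from f195b39: {47dc279, 8f80fc9, acf1849, f195b39}.
Reachable from 035b054: {035b054, 47dc279}.
Only in f195b39's history (ahead): {8f80fc9, acf1849, f195b39} — 3.
Only in 035b054's history (behind): {035b054} — 1.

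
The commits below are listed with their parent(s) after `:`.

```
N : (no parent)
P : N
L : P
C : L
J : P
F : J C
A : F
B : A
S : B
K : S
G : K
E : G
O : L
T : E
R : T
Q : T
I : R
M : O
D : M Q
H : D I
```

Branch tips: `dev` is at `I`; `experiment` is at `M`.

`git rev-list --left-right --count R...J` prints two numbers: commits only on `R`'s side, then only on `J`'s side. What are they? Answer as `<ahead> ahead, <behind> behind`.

Reachable from R: {A, B, C, E, F, G, J, K, L, N, P, R, S, T}.
Reachable from J: {J, N, P}.
Only in R's history (ahead): {A, B, C, E, F, G, K, L, R, S, T} — 11.
Only in J's history (behind): {} — 0.

11 ahead, 0 behind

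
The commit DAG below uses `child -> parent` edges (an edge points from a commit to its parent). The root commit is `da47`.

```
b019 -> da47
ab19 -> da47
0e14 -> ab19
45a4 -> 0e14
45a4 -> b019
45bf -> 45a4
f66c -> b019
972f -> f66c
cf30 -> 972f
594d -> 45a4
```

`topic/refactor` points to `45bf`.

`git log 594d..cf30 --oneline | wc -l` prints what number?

Reachable from cf30: {972f, b019, cf30, da47, f66c}.
Reachable from 594d: {0e14, 45a4, 594d, ab19, b019, da47}.
In cf30's history but not 594d's: {972f, cf30, f66c} — 3 commits.

3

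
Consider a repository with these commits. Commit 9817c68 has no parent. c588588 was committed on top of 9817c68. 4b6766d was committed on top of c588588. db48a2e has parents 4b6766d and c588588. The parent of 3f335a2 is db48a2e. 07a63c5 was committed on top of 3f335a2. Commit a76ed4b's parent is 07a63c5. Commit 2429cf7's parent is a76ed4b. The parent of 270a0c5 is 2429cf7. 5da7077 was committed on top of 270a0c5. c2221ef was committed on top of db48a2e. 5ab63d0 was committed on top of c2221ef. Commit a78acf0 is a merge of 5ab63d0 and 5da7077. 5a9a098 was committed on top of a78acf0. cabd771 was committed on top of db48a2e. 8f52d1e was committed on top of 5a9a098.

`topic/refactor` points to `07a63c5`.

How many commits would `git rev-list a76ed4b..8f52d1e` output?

8

Reachable from 8f52d1e: {07a63c5, 2429cf7, 270a0c5, 3f335a2, 4b6766d, 5a9a098, 5ab63d0, 5da7077, 8f52d1e, 9817c68, a76ed4b, a78acf0, c2221ef, c588588, db48a2e}.
Reachable from a76ed4b: {07a63c5, 3f335a2, 4b6766d, 9817c68, a76ed4b, c588588, db48a2e}.
In 8f52d1e's history but not a76ed4b's: {2429cf7, 270a0c5, 5a9a098, 5ab63d0, 5da7077, 8f52d1e, a78acf0, c2221ef} — 8 commits.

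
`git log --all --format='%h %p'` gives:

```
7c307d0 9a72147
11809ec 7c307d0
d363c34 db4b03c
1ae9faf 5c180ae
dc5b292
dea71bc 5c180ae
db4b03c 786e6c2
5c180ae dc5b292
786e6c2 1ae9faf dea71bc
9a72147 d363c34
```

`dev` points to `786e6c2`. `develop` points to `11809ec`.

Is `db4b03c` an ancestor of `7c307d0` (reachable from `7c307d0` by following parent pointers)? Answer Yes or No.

Yes

Ancestors of 7c307d0 (commits reachable by following parents): {1ae9faf, 5c180ae, 786e6c2, 7c307d0, 9a72147, d363c34, db4b03c, dc5b292, dea71bc}.
db4b03c is in that set, so it is an ancestor of 7c307d0.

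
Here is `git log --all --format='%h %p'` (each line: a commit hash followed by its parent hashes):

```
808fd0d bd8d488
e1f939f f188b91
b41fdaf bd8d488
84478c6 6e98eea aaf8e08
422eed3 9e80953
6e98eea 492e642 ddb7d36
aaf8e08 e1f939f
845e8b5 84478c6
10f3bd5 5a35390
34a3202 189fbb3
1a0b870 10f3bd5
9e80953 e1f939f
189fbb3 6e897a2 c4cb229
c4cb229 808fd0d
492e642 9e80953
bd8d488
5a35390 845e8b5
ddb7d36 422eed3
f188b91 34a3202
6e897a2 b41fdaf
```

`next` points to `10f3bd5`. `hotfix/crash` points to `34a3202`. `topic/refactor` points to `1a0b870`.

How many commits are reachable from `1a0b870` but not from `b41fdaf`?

Reachable from 1a0b870: {10f3bd5, 189fbb3, 1a0b870, 34a3202, 422eed3, 492e642, 5a35390, 6e897a2, 6e98eea, 808fd0d, 84478c6, 845e8b5, 9e80953, aaf8e08, b41fdaf, bd8d488, c4cb229, ddb7d36, e1f939f, f188b91}.
Reachable from b41fdaf: {b41fdaf, bd8d488}.
In 1a0b870's history but not b41fdaf's: {10f3bd5, 189fbb3, 1a0b870, 34a3202, 422eed3, 492e642, 5a35390, 6e897a2, 6e98eea, 808fd0d, 84478c6, 845e8b5, 9e80953, aaf8e08, c4cb229, ddb7d36, e1f939f, f188b91} — 18 commits.

18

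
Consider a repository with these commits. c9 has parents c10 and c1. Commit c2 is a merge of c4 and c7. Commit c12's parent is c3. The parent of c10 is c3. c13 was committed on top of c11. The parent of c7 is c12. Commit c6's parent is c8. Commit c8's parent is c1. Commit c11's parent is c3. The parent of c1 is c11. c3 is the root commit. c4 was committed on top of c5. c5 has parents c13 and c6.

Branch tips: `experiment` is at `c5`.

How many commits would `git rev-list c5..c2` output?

Reachable from c2: {c1, c11, c12, c13, c2, c3, c4, c5, c6, c7, c8}.
Reachable from c5: {c1, c11, c13, c3, c5, c6, c8}.
In c2's history but not c5's: {c12, c2, c4, c7} — 4 commits.

4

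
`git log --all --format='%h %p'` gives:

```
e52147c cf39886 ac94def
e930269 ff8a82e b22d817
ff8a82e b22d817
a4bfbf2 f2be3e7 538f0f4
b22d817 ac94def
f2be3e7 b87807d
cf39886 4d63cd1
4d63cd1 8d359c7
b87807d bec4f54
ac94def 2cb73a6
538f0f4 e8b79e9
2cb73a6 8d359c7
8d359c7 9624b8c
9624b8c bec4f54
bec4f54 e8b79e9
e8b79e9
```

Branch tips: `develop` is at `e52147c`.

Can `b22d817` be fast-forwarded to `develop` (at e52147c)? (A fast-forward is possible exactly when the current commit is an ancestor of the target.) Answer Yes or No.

A fast-forward from b22d817 to e52147c is possible iff b22d817 is an ancestor of e52147c.
Ancestors of e52147c: {2cb73a6, 4d63cd1, 8d359c7, 9624b8c, ac94def, bec4f54, cf39886, e52147c, e8b79e9}.
b22d817 is not among them, so fast-forward is not possible.

No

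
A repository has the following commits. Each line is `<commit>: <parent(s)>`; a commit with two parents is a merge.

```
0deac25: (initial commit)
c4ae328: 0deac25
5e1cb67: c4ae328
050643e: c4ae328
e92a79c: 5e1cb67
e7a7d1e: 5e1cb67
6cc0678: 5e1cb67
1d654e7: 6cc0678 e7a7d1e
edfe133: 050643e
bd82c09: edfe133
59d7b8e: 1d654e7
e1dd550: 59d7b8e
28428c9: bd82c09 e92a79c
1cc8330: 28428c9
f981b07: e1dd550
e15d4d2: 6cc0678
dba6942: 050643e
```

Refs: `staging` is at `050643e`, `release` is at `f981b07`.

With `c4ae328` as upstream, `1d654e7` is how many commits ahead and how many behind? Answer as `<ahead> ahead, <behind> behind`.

4 ahead, 0 behind

Reachable from 1d654e7: {0deac25, 1d654e7, 5e1cb67, 6cc0678, c4ae328, e7a7d1e}.
Reachable from c4ae328: {0deac25, c4ae328}.
Only in 1d654e7's history (ahead): {1d654e7, 5e1cb67, 6cc0678, e7a7d1e} — 4.
Only in c4ae328's history (behind): {} — 0.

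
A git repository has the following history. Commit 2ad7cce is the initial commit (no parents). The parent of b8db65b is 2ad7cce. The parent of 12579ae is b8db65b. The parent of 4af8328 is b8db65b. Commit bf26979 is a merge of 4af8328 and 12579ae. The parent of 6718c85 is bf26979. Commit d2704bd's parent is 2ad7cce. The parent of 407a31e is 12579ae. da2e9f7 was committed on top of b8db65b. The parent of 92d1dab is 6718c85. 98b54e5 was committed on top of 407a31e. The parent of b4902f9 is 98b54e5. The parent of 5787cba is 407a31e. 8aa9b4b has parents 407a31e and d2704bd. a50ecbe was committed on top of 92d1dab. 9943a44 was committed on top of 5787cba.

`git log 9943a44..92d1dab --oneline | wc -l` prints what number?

Reachable from 92d1dab: {12579ae, 2ad7cce, 4af8328, 6718c85, 92d1dab, b8db65b, bf26979}.
Reachable from 9943a44: {12579ae, 2ad7cce, 407a31e, 5787cba, 9943a44, b8db65b}.
In 92d1dab's history but not 9943a44's: {4af8328, 6718c85, 92d1dab, bf26979} — 4 commits.

4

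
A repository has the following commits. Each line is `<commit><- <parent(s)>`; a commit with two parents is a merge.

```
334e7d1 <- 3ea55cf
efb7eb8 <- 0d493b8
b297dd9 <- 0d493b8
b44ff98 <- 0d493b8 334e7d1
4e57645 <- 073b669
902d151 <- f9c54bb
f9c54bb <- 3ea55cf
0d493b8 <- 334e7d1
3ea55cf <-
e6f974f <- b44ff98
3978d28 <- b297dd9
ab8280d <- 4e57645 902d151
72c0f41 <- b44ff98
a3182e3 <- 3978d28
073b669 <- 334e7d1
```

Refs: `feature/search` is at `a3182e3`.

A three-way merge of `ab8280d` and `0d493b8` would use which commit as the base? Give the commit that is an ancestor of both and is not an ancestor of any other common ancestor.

334e7d1

Ancestors of ab8280d: {073b669, 334e7d1, 3ea55cf, 4e57645, 902d151, ab8280d, f9c54bb}.
Ancestors of 0d493b8: {0d493b8, 334e7d1, 3ea55cf}.
Common ancestors: {334e7d1, 3ea55cf}.
Among these, 334e7d1 is not an ancestor of any other common ancestor — it is the merge base.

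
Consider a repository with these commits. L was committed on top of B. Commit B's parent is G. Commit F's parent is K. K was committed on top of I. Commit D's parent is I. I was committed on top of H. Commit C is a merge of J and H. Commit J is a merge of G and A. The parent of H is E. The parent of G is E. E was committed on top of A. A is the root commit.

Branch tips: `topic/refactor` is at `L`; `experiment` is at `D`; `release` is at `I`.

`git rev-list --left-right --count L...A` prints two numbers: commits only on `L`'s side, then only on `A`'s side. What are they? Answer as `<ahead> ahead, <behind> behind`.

Reachable from L: {A, B, E, G, L}.
Reachable from A: {A}.
Only in L's history (ahead): {B, E, G, L} — 4.
Only in A's history (behind): {} — 0.

4 ahead, 0 behind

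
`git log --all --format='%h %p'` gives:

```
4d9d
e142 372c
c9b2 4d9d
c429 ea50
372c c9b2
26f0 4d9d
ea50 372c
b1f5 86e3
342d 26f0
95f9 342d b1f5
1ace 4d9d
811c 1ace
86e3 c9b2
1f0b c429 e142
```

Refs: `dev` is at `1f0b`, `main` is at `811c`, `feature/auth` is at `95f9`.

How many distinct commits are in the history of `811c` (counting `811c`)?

Walking parent pointers from 811c: reachable set = {1ace, 4d9d, 811c}.
That is 3 commits.

3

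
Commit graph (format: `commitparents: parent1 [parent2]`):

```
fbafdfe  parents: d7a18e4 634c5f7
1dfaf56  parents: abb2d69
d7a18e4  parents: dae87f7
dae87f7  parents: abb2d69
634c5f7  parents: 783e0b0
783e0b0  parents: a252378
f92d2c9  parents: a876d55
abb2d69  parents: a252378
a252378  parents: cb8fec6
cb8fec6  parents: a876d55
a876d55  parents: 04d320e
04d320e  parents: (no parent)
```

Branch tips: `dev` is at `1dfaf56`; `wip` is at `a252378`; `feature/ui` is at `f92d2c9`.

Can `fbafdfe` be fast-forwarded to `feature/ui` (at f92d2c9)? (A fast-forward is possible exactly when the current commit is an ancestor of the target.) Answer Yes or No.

No

A fast-forward from fbafdfe to f92d2c9 is possible iff fbafdfe is an ancestor of f92d2c9.
Ancestors of f92d2c9: {04d320e, a876d55, f92d2c9}.
fbafdfe is not among them, so fast-forward is not possible.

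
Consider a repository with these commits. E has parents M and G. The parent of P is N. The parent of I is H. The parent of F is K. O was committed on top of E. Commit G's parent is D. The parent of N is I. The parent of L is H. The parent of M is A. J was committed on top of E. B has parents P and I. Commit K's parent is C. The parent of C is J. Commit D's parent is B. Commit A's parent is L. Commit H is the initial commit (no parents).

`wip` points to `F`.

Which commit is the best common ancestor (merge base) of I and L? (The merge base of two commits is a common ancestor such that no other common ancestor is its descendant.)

Ancestors of I: {H, I}.
Ancestors of L: {H, L}.
Common ancestors: {H}.
The only common ancestor is H, so it is the merge base.

H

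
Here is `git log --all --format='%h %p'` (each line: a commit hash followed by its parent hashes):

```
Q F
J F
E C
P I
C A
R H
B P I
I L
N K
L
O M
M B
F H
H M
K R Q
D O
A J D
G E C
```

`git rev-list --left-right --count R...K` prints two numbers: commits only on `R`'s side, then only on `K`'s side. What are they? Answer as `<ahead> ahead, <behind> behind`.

Reachable from R: {B, H, I, L, M, P, R}.
Reachable from K: {B, F, H, I, K, L, M, P, Q, R}.
Only in R's history (ahead): {} — 0.
Only in K's history (behind): {F, K, Q} — 3.

0 ahead, 3 behind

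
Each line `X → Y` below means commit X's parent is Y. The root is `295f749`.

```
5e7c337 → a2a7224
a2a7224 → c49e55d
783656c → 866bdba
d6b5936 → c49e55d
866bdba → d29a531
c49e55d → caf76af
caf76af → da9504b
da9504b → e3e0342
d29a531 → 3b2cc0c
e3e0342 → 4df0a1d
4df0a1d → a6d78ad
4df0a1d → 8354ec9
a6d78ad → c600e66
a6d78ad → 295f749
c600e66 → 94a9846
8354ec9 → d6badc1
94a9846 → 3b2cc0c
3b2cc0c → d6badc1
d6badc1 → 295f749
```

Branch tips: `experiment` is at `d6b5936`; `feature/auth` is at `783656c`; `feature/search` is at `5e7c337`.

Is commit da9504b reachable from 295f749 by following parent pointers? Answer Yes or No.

No

Ancestors of 295f749: {295f749}.
da9504b is not in that set, so it is not an ancestor of 295f749.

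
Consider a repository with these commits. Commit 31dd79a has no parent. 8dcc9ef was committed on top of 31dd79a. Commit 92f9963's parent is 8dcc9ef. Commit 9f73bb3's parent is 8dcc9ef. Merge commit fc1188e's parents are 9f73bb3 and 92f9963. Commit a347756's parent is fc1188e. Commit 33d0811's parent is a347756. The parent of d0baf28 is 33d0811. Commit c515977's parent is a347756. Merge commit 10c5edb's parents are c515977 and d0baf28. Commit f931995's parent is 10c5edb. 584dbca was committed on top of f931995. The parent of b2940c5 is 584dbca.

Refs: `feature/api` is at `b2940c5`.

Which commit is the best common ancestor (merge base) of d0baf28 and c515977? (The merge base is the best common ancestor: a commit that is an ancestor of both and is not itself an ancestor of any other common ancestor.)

a347756

Ancestors of d0baf28: {31dd79a, 33d0811, 8dcc9ef, 92f9963, 9f73bb3, a347756, d0baf28, fc1188e}.
Ancestors of c515977: {31dd79a, 8dcc9ef, 92f9963, 9f73bb3, a347756, c515977, fc1188e}.
Common ancestors: {31dd79a, 8dcc9ef, 92f9963, 9f73bb3, a347756, fc1188e}.
Among these, a347756 is not an ancestor of any other common ancestor — it is the merge base.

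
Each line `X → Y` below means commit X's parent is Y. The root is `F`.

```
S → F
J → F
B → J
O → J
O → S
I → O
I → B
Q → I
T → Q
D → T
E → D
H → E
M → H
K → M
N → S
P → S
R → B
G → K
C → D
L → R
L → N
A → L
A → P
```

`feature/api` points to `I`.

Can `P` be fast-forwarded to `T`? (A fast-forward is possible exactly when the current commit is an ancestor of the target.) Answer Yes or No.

A fast-forward from P to T is possible iff P is an ancestor of T.
Ancestors of T: {B, F, I, J, O, Q, S, T}.
P is not among them, so fast-forward is not possible.

No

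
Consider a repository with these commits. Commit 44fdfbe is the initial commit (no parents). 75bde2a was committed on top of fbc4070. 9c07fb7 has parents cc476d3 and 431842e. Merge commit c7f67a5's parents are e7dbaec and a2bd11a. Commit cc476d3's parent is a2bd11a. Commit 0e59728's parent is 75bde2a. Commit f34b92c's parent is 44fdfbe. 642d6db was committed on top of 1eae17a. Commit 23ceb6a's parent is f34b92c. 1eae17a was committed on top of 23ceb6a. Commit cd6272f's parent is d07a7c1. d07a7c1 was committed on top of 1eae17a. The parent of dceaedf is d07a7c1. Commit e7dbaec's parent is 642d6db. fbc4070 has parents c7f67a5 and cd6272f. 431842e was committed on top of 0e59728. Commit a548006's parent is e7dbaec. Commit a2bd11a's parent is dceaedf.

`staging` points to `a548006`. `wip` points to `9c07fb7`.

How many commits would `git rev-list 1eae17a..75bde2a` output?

Reachable from 75bde2a: {1eae17a, 23ceb6a, 44fdfbe, 642d6db, 75bde2a, a2bd11a, c7f67a5, cd6272f, d07a7c1, dceaedf, e7dbaec, f34b92c, fbc4070}.
Reachable from 1eae17a: {1eae17a, 23ceb6a, 44fdfbe, f34b92c}.
In 75bde2a's history but not 1eae17a's: {642d6db, 75bde2a, a2bd11a, c7f67a5, cd6272f, d07a7c1, dceaedf, e7dbaec, fbc4070} — 9 commits.

9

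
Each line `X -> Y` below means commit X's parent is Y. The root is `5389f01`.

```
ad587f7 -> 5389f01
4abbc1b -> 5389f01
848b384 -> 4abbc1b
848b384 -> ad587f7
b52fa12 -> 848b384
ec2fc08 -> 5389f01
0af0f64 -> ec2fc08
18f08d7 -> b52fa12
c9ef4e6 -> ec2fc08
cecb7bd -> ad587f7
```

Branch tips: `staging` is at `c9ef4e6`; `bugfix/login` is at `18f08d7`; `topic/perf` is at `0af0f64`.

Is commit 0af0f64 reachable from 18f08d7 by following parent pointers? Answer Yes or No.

No

Ancestors of 18f08d7: {18f08d7, 4abbc1b, 5389f01, 848b384, ad587f7, b52fa12}.
0af0f64 is not in that set, so it is not an ancestor of 18f08d7.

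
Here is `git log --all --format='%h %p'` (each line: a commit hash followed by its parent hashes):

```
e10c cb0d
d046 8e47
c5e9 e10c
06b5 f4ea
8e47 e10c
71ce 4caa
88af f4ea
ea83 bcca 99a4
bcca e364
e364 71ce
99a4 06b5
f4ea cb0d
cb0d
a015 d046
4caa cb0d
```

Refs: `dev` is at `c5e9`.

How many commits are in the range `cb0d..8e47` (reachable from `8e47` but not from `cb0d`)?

Reachable from 8e47: {8e47, cb0d, e10c}.
Reachable from cb0d: {cb0d}.
In 8e47's history but not cb0d's: {8e47, e10c} — 2 commits.

2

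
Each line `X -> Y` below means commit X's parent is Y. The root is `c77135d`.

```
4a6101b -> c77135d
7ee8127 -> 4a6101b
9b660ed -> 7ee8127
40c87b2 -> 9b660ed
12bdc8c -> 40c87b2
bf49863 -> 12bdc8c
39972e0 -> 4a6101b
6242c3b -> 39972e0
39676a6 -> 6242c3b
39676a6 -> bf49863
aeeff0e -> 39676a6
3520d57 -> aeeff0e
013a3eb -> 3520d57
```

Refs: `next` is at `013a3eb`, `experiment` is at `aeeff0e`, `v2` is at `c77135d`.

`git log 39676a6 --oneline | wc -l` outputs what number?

10

Walking parent pointers from 39676a6: reachable set = {12bdc8c, 39676a6, 39972e0, 40c87b2, 4a6101b, 6242c3b, 7ee8127, 9b660ed, bf49863, c77135d}.
That is 10 commits.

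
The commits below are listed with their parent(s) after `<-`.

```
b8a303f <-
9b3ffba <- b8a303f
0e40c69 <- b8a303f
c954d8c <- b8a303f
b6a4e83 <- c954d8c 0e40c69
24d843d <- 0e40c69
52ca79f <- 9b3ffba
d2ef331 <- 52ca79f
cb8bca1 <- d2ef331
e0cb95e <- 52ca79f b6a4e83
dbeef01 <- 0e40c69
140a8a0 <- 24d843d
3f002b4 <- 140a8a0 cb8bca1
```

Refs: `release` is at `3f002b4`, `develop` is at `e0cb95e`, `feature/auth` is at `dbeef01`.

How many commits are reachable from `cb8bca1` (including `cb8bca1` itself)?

Walking parent pointers from cb8bca1: reachable set = {52ca79f, 9b3ffba, b8a303f, cb8bca1, d2ef331}.
That is 5 commits.

5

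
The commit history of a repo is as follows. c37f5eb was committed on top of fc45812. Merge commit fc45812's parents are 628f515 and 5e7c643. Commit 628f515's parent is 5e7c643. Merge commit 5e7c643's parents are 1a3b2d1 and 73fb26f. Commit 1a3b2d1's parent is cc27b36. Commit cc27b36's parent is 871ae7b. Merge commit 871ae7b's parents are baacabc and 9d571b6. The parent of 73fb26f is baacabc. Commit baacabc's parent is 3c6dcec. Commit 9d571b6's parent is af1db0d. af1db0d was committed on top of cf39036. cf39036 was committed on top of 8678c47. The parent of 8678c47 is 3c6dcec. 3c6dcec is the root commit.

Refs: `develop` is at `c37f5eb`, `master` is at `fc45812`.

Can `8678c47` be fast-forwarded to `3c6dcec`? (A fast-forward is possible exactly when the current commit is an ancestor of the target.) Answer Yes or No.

A fast-forward from 8678c47 to 3c6dcec is possible iff 8678c47 is an ancestor of 3c6dcec.
Ancestors of 3c6dcec: {3c6dcec}.
8678c47 is not among them, so fast-forward is not possible.

No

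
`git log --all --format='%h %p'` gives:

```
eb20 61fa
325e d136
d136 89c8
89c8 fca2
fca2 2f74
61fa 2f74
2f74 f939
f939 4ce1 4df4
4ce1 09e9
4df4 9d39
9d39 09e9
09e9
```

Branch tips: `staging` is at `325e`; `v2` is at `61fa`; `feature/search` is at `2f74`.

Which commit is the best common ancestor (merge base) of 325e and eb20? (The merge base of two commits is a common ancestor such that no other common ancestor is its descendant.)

2f74

Ancestors of 325e: {09e9, 2f74, 325e, 4ce1, 4df4, 89c8, 9d39, d136, f939, fca2}.
Ancestors of eb20: {09e9, 2f74, 4ce1, 4df4, 61fa, 9d39, eb20, f939}.
Common ancestors: {09e9, 2f74, 4ce1, 4df4, 9d39, f939}.
Among these, 2f74 is not an ancestor of any other common ancestor — it is the merge base.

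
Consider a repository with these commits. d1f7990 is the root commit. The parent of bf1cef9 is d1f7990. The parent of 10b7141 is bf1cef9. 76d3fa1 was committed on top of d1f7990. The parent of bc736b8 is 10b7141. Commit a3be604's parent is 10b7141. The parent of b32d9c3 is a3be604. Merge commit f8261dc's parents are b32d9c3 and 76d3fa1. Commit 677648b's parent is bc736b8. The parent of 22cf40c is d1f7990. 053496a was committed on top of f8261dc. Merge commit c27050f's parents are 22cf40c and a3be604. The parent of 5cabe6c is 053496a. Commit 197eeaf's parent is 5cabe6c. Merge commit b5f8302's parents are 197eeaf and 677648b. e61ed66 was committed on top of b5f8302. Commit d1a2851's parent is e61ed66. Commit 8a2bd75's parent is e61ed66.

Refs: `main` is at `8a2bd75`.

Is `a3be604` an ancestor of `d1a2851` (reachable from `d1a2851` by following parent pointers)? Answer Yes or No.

Ancestors of d1a2851 (commits reachable by following parents): {053496a, 10b7141, 197eeaf, 5cabe6c, 677648b, 76d3fa1, a3be604, b32d9c3, b5f8302, bc736b8, bf1cef9, d1a2851, d1f7990, e61ed66, f8261dc}.
a3be604 is in that set, so it is an ancestor of d1a2851.

Yes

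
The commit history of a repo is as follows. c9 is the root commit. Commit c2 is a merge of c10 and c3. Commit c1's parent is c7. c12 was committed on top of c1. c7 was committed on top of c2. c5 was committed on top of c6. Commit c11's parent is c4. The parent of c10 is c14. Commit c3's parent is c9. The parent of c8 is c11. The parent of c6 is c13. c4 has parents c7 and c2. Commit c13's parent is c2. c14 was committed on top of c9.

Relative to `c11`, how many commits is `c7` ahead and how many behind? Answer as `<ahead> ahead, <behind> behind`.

0 ahead, 2 behind

Reachable from c7: {c10, c14, c2, c3, c7, c9}.
Reachable from c11: {c10, c11, c14, c2, c3, c4, c7, c9}.
Only in c7's history (ahead): {} — 0.
Only in c11's history (behind): {c11, c4} — 2.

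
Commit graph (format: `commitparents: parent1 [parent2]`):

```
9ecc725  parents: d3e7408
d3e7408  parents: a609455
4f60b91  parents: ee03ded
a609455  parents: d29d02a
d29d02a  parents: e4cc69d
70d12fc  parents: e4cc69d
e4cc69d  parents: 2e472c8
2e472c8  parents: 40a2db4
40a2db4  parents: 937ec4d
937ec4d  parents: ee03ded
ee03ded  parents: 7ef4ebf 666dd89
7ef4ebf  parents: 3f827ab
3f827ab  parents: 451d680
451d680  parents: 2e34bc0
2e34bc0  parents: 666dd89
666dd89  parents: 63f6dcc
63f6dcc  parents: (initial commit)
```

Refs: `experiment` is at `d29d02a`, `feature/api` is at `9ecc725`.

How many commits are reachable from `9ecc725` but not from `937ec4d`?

7

Reachable from 9ecc725: {2e34bc0, 2e472c8, 3f827ab, 40a2db4, 451d680, 63f6dcc, 666dd89, 7ef4ebf, 937ec4d, 9ecc725, a609455, d29d02a, d3e7408, e4cc69d, ee03ded}.
Reachable from 937ec4d: {2e34bc0, 3f827ab, 451d680, 63f6dcc, 666dd89, 7ef4ebf, 937ec4d, ee03ded}.
In 9ecc725's history but not 937ec4d's: {2e472c8, 40a2db4, 9ecc725, a609455, d29d02a, d3e7408, e4cc69d} — 7 commits.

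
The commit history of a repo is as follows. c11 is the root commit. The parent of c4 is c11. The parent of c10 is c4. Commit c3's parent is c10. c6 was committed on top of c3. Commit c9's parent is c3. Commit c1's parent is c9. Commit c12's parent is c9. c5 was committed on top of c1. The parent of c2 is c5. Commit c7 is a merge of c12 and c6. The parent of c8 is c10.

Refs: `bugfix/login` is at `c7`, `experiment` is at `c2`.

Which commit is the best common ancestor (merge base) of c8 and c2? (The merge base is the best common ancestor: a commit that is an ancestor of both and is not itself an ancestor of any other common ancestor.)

c10

Ancestors of c8: {c10, c11, c4, c8}.
Ancestors of c2: {c1, c10, c11, c2, c3, c4, c5, c9}.
Common ancestors: {c10, c11, c4}.
Among these, c10 is not an ancestor of any other common ancestor — it is the merge base.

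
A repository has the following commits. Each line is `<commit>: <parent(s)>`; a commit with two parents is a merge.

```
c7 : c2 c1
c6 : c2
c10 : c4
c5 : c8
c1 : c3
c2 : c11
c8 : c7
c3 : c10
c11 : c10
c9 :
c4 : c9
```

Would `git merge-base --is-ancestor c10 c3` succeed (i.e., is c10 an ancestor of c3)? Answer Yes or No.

Ancestors of c3 (commits reachable by following parents): {c10, c3, c4, c9}.
c10 is in that set, so it is an ancestor of c3.

Yes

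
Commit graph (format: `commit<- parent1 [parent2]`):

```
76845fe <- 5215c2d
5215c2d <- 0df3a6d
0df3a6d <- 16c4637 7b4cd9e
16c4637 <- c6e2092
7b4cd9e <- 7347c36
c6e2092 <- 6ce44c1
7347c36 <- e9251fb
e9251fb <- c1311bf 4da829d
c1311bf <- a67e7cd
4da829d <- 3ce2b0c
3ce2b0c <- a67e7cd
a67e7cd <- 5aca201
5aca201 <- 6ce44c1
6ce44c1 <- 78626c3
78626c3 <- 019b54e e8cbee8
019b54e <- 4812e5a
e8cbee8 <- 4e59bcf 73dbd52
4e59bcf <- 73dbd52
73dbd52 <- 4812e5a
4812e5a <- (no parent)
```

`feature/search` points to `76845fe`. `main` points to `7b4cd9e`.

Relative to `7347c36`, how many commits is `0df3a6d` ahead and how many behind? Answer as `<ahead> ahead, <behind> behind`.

Reachable from 0df3a6d: {019b54e, 0df3a6d, 16c4637, 3ce2b0c, 4812e5a, 4da829d, 4e59bcf, 5aca201, 6ce44c1, 7347c36, 73dbd52, 78626c3, 7b4cd9e, a67e7cd, c1311bf, c6e2092, e8cbee8, e9251fb}.
Reachable from 7347c36: {019b54e, 3ce2b0c, 4812e5a, 4da829d, 4e59bcf, 5aca201, 6ce44c1, 7347c36, 73dbd52, 78626c3, a67e7cd, c1311bf, e8cbee8, e9251fb}.
Only in 0df3a6d's history (ahead): {0df3a6d, 16c4637, 7b4cd9e, c6e2092} — 4.
Only in 7347c36's history (behind): {} — 0.

4 ahead, 0 behind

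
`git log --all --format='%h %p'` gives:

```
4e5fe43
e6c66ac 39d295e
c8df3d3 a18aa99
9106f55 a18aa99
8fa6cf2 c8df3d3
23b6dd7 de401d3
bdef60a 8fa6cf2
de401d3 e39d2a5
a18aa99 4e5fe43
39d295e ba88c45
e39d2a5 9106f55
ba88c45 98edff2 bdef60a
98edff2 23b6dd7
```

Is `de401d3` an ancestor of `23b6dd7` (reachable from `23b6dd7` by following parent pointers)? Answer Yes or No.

Ancestors of 23b6dd7 (commits reachable by following parents): {23b6dd7, 4e5fe43, 9106f55, a18aa99, de401d3, e39d2a5}.
de401d3 is in that set, so it is an ancestor of 23b6dd7.

Yes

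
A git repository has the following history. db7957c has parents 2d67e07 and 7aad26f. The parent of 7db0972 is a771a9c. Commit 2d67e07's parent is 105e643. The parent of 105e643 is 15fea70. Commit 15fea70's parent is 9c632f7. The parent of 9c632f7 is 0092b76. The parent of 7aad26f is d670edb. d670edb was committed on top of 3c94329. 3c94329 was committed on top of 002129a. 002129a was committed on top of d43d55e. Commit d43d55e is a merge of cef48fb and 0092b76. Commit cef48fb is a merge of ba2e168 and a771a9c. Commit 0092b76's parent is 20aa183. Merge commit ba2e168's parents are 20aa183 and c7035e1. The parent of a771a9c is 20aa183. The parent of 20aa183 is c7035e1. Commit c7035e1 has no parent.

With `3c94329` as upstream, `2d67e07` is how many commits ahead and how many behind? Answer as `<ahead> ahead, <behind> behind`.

4 ahead, 6 behind

Reachable from 2d67e07: {0092b76, 105e643, 15fea70, 20aa183, 2d67e07, 9c632f7, c7035e1}.
Reachable from 3c94329: {002129a, 0092b76, 20aa183, 3c94329, a771a9c, ba2e168, c7035e1, cef48fb, d43d55e}.
Only in 2d67e07's history (ahead): {105e643, 15fea70, 2d67e07, 9c632f7} — 4.
Only in 3c94329's history (behind): {002129a, 3c94329, a771a9c, ba2e168, cef48fb, d43d55e} — 6.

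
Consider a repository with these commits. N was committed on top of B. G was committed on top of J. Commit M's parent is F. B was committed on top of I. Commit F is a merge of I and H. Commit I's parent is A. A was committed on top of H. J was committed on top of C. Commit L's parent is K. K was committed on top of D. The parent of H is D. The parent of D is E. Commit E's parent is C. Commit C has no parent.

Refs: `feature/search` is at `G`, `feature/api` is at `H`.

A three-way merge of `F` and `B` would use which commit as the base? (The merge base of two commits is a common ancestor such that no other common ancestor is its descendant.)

Ancestors of F: {A, C, D, E, F, H, I}.
Ancestors of B: {A, B, C, D, E, H, I}.
Common ancestors: {A, C, D, E, H, I}.
Among these, I is not an ancestor of any other common ancestor — it is the merge base.

I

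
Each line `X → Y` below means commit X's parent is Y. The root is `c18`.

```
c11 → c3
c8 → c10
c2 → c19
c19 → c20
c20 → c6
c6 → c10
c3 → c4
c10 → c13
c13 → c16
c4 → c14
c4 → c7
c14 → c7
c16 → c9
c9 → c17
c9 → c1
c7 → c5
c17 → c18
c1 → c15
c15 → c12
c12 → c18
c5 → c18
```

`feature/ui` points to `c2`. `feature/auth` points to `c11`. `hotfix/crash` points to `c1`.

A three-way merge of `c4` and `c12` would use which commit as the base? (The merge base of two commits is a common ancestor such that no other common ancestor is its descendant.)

Ancestors of c4: {c14, c18, c4, c5, c7}.
Ancestors of c12: {c12, c18}.
Common ancestors: {c18}.
The only common ancestor is c18, so it is the merge base.

c18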